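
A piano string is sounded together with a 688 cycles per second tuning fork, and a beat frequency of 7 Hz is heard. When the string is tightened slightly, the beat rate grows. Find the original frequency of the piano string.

|f − 688| = 7, so the piano string was at either 681 Hz or 695 Hz.
Increasing tension raises a string's frequency; the adjustment raises the piano string's frequency.
The beat rate rose, so the adjustment moved the piano string further from 688 Hz — it was already above the reference.

695 Hz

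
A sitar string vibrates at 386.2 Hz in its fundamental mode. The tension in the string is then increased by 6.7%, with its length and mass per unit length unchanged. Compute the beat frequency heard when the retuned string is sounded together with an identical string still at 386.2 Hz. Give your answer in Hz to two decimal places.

For a string, f ∝ √T, so the new frequency is 386.2·√1.067 = 398.9280 Hz.
f_beat = |398.9280 − 386.2| = 12.73 Hz.

12.73 Hz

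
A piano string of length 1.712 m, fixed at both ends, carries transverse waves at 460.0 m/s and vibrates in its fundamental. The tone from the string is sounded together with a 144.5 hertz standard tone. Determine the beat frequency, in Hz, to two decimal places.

For a string fixed at both ends, f_n = n·v/(2L) = 1·460.0/(2·1.712) = 134.3458 Hz.
f_beat = |134.3458 − 144.5| = 10.15 Hz.

10.15 Hz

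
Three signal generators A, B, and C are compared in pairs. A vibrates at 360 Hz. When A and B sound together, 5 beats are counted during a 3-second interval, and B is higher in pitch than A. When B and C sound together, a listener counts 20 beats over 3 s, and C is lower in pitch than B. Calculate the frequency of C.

A–B: Beat frequency = 5/3 = 1.6667 Hz.
B is above A, so f_B = 360 + 1.6667 = 361.6667 Hz.
B–C: Beat frequency = 20/3 = 6.6667 Hz.
C is below B, so f_C = 361.6667 − 6.6667 = 355 Hz.

355 Hz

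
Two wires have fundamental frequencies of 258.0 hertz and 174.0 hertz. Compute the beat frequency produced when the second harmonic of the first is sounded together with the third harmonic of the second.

Second harmonic of the first: 2·258.0 = 516.0 Hz.
Third harmonic of the second: 3·174.0 = 522.0 Hz.
f_beat = |516.0 − 522.0| = 6.0 Hz.

6.0 Hz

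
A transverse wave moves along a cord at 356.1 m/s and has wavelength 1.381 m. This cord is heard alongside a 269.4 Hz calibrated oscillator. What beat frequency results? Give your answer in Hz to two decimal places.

11.54 Hz

Source frequency f = v/λ = 356.1/1.381 = 257.8566 Hz.
f_beat = |257.8566 − 269.4| = 11.54 Hz.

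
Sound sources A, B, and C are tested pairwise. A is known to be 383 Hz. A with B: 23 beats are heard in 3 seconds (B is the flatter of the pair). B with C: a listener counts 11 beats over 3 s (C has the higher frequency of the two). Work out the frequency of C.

379 Hz

A–B: Beat frequency = 23/3 = 7.6667 Hz.
B is below A, so f_B = 383 − 7.6667 = 375.3333 Hz.
B–C: Beat frequency = 11/3 = 3.6667 Hz.
C is above B, so f_C = 375.3333 + 3.6667 = 379 Hz.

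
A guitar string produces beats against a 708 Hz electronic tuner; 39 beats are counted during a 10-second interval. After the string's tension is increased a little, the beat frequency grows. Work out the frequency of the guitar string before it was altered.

711.9 Hz

Beat frequency = 39/10 = 3.9 Hz.
|f − 708| = 3.9, so the guitar string was at either 704.1 Hz or 711.9 Hz.
Higher tension means higher frequency; the adjustment raises the guitar string's frequency.
The beat rate rose, so the adjustment moved the guitar string further from 708 Hz — it was already above the reference.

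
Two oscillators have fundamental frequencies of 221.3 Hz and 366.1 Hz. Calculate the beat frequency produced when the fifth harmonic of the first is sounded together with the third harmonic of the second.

8.2 Hz

Fifth harmonic of the first: 5·221.3 = 1106.5 Hz.
Third harmonic of the second: 3·366.1 = 1098.3 Hz.
f_beat = |1106.5 − 1098.3| = 8.2 Hz.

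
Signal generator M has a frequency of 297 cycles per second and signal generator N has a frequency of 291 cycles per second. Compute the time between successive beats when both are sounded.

f_beat = |297 − 291| = 6 Hz.
Beat period T = 1 / f_beat = 1 / 6 s.

0.167 s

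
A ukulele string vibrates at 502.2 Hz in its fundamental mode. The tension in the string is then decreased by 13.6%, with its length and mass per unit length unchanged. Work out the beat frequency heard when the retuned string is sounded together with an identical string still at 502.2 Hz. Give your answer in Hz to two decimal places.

35.40 Hz

For a string, f ∝ √T, so the new frequency is 502.2·√0.864 = 466.8029 Hz.
f_beat = |466.8029 − 502.2| = 35.40 Hz.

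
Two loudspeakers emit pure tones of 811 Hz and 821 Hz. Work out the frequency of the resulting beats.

10 Hz

The beat frequency equals the magnitude of the frequency difference.
|811 − 821| = 10 Hz.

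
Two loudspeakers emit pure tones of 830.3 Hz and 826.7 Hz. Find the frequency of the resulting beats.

The beat frequency equals the magnitude of the frequency difference.
|830.3 − 826.7| = 3.6 Hz.

3.6 Hz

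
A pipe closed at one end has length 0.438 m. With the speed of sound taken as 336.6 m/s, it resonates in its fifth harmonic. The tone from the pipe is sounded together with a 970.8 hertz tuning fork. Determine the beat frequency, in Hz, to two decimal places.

Closed pipe (odd harmonics): f_n = n·v/(4L) = 5·336.6/(4·0.438) = 960.6164 Hz.
f_beat = |960.6164 − 970.8| = 10.18 Hz.

10.18 Hz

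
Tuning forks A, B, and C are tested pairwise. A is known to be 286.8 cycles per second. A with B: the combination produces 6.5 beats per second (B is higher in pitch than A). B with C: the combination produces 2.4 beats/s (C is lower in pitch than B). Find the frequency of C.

290.9 Hz

B is above A, so f_B = 286.8 + 6.5 = 293.3 Hz.
C is below B, so f_C = 293.3 − 2.4 = 290.9 Hz.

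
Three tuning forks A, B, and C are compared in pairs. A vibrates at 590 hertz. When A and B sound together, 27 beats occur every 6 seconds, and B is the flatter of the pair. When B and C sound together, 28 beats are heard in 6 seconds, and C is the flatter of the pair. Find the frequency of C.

A–B: Beat frequency = 27/6 = 4.5 Hz.
B is below A, so f_B = 590 − 4.5 = 585.5 Hz.
B–C: Beat frequency = 28/6 = 4.6667 Hz.
C is below B, so f_C = 585.5 − 4.6667 = 580.8333 Hz.

580.8333 Hz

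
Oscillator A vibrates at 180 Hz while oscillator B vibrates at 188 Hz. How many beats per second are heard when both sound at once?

8 Hz

f_beat = |f₁ − f₂|.
|180 − 188| = 8 Hz.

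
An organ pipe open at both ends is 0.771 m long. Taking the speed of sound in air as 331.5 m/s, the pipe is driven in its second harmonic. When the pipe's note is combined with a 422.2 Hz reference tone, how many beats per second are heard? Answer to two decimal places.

7.76 Hz

Open pipe: f_n = n·v/(2L) = 2·331.5/(2·0.771) = 429.9611 Hz.
f_beat = |429.9611 − 422.2| = 7.76 Hz.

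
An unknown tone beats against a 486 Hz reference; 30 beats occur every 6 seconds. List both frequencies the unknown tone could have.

Beat frequency = 30/6 = 5 Hz.
|f − 486| = 5, so f = 486 ± 5.

481 Hz or 491 Hz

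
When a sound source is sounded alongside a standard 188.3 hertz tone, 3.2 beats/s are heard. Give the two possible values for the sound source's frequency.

185.1 Hz or 191.5 Hz

|f − 188.3| = 3.2, so f = 188.3 ± 3.2.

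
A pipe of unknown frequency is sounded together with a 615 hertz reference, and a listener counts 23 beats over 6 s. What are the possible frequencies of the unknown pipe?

Beat frequency = 23/6 = 3.8333 Hz.
|f − 615| = 3.8333, so f = 615 ± 3.8333.

611.1667 Hz or 618.8333 Hz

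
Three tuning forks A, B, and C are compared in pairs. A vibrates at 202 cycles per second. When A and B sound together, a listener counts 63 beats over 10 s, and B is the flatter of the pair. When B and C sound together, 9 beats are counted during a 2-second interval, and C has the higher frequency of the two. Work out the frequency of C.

200.2 Hz

A–B: Beat frequency = 63/10 = 6.3 Hz.
B is below A, so f_B = 202 − 6.3 = 195.7 Hz.
B–C: Beat frequency = 9/2 = 4.5 Hz.
C is above B, so f_C = 195.7 + 4.5 = 200.2 Hz.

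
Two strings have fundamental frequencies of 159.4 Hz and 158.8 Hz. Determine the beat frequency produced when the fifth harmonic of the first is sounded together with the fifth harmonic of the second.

Fifth harmonic of the first: 5·159.4 = 797.0 Hz.
Fifth harmonic of the second: 5·158.8 = 794.0 Hz.
f_beat = |797.0 − 794.0| = 3.0 Hz.

3.0 Hz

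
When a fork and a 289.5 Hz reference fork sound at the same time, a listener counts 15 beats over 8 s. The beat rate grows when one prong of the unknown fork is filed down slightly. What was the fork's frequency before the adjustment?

291.375 Hz

Beat frequency = 15/8 = 1.875 Hz.
|f − 289.5| = 1.875, so the fork was at either 287.625 Hz or 291.375 Hz.
Filing a prong removes mass and raises the fork's frequency; the adjustment raises the fork's frequency.
The beat rate rose, so the adjustment moved the fork further from 289.5 Hz — it was already above the reference.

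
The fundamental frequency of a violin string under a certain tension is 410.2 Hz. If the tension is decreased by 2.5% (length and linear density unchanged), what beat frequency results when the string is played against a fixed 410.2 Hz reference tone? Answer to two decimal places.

For a string, f ∝ √T, so the new frequency is 410.2·√0.975 = 405.0400 Hz.
f_beat = |405.0400 − 410.2| = 5.16 Hz.

5.16 Hz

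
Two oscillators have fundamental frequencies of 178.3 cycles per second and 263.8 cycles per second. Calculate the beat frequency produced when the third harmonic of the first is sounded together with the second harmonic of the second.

Third harmonic of the first: 3·178.3 = 534.9 Hz.
Second harmonic of the second: 2·263.8 = 527.6 Hz.
f_beat = |534.9 − 527.6| = 7.3 Hz.

7.3 Hz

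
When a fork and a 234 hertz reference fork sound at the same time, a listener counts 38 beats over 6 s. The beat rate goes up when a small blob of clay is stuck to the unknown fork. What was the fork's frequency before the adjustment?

227.6667 Hz

Beat frequency = 38/6 = 6.3333 Hz.
|f − 234| = 6.3333, so the fork was at either 227.6667 Hz or 240.3333 Hz.
Adding mass to a fork lowers its frequency; the adjustment lowers the fork's frequency.
The beat rate rose, so the adjustment moved the fork further from 234 Hz — it was already below the reference.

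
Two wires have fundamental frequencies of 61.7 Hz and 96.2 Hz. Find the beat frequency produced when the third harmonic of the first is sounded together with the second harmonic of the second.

7.3 Hz

Third harmonic of the first: 3·61.7 = 185.1 Hz.
Second harmonic of the second: 2·96.2 = 192.4 Hz.
f_beat = |185.1 − 192.4| = 7.3 Hz.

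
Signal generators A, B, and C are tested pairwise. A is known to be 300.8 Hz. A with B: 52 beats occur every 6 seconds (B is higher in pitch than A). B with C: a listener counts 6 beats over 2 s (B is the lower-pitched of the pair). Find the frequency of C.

A–B: Beat frequency = 52/6 = 8.6667 Hz.
B is above A, so f_B = 300.8 + 8.6667 = 309.4667 Hz.
B–C: Beat frequency = 6/2 = 3 Hz.
C is above B, so f_C = 309.4667 + 3 = 312.4667 Hz.

312.4667 Hz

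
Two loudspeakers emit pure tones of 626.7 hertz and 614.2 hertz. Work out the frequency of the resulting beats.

Beats arise from superposition of two nearby frequencies; the beat rate is |f₁ − f₂|.
|626.7 − 614.2| = 12.5 Hz.

12.5 Hz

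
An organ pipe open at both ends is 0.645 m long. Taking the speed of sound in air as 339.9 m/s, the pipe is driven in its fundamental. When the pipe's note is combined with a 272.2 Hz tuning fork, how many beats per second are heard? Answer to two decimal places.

Open pipe: f_n = n·v/(2L) = 1·339.9/(2·0.645) = 263.4884 Hz.
f_beat = |263.4884 − 272.2| = 8.71 Hz.

8.71 Hz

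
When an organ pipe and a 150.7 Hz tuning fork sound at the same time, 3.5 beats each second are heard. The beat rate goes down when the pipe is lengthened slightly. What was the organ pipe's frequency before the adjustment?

154.2 Hz

|f − 150.7| = 3.5, so the organ pipe was at either 147.2 Hz or 154.2 Hz.
A longer pipe has a lower fundamental; the adjustment lowers the organ pipe's frequency.
The beat rate fell, so the adjustment moved the organ pipe toward 150.7 Hz — it must have started above the reference.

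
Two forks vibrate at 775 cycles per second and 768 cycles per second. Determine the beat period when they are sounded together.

0.143 s

f_beat = |775 − 768| = 7 Hz.
Beat period T = 1 / f_beat = 1 / 7 s.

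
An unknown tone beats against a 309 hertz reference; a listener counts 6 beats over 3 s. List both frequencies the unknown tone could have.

307 Hz or 311 Hz

Beat frequency = 6/3 = 2 Hz.
|f − 309| = 2, so f = 309 ± 2.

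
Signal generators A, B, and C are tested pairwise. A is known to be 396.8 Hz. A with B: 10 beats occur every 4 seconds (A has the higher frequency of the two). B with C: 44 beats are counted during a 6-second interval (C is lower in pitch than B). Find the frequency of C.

A–B: Beat frequency = 10/4 = 2.5 Hz.
B is below A, so f_B = 396.8 − 2.5 = 394.3 Hz.
B–C: Beat frequency = 44/6 = 7.3333 Hz.
C is below B, so f_C = 394.3 − 7.3333 = 386.9667 Hz.

386.9667 Hz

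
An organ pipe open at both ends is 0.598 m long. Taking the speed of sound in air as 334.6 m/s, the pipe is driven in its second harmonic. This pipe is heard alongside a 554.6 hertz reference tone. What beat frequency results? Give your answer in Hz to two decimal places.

4.93 Hz

Open pipe: f_n = n·v/(2L) = 2·334.6/(2·0.598) = 559.5318 Hz.
f_beat = |559.5318 − 554.6| = 4.93 Hz.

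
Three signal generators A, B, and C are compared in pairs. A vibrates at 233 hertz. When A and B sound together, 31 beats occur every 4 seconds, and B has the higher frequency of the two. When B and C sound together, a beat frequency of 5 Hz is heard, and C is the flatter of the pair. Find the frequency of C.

A–B: Beat frequency = 31/4 = 7.75 Hz.
B is above A, so f_B = 233 + 7.75 = 240.75 Hz.
C is below B, so f_C = 240.75 − 5 = 235.75 Hz.

235.75 Hz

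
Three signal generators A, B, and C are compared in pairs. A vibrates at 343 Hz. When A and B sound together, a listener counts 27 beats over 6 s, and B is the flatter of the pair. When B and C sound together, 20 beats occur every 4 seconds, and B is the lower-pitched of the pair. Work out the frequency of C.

343.5 Hz

A–B: Beat frequency = 27/6 = 4.5 Hz.
B is below A, so f_B = 343 − 4.5 = 338.5 Hz.
B–C: Beat frequency = 20/4 = 5 Hz.
C is above B, so f_C = 338.5 + 5 = 343.5 Hz.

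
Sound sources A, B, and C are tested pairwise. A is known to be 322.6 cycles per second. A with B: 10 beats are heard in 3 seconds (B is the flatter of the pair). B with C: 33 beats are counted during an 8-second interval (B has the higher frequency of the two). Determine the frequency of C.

A–B: Beat frequency = 10/3 = 3.3333 Hz.
B is below A, so f_B = 322.6 − 3.3333 = 319.2667 Hz.
B–C: Beat frequency = 33/8 = 4.125 Hz.
C is below B, so f_C = 319.2667 − 4.125 = 315.1417 Hz.

315.1417 Hz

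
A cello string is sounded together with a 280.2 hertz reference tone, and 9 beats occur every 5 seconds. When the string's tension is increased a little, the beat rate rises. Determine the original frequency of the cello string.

Beat frequency = 9/5 = 1.8 Hz.
|f − 280.2| = 1.8, so the cello string was at either 278.4 Hz or 282 Hz.
Higher tension means higher frequency; the adjustment raises the cello string's frequency.
The beat rate rose, so the adjustment moved the cello string further from 280.2 Hz — it was already above the reference.

282 Hz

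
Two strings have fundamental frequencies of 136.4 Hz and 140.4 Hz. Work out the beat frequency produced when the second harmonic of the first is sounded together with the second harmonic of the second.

Second harmonic of the first: 2·136.4 = 272.8 Hz.
Second harmonic of the second: 2·140.4 = 280.8 Hz.
f_beat = |272.8 − 280.8| = 8.0 Hz.

8.0 Hz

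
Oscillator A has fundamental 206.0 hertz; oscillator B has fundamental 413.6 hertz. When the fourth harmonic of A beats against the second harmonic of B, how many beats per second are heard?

3.2 Hz

Fourth harmonic of the first: 4·206.0 = 824.0 Hz.
Second harmonic of the second: 2·413.6 = 827.2 Hz.
f_beat = |824.0 − 827.2| = 3.2 Hz.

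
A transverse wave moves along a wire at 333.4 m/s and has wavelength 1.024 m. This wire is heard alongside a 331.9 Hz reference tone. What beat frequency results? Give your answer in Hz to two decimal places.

Source frequency f = v/λ = 333.4/1.024 = 325.5859 Hz.
f_beat = |325.5859 − 331.9| = 6.31 Hz.

6.31 Hz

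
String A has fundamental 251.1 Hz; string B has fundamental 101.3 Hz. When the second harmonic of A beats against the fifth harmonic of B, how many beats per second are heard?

Second harmonic of the first: 2·251.1 = 502.2 Hz.
Fifth harmonic of the second: 5·101.3 = 506.5 Hz.
f_beat = |502.2 − 506.5| = 4.3 Hz.

4.3 Hz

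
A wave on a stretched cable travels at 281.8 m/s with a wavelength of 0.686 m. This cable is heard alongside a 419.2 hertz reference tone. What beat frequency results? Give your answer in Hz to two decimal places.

Source frequency f = v/λ = 281.8/0.686 = 410.7872 Hz.
f_beat = |410.7872 − 419.2| = 8.41 Hz.

8.41 Hz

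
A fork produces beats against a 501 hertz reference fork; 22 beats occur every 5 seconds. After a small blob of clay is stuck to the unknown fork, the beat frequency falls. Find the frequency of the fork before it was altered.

Beat frequency = 22/5 = 4.4 Hz.
|f − 501| = 4.4, so the fork was at either 496.6 Hz or 505.4 Hz.
Adding mass to a fork lowers its frequency; the adjustment lowers the fork's frequency.
The beat rate fell, so the adjustment moved the fork toward 501 Hz — it must have started above the reference.

505.4 Hz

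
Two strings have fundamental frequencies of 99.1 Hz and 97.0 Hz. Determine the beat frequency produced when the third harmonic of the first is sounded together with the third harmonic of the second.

6.3 Hz

Third harmonic of the first: 3·99.1 = 297.3 Hz.
Third harmonic of the second: 3·97.0 = 291.0 Hz.
f_beat = |297.3 − 291.0| = 6.3 Hz.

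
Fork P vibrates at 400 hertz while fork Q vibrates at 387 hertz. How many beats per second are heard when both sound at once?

13 Hz

f_beat = |f₁ − f₂|.
|400 − 387| = 13 Hz.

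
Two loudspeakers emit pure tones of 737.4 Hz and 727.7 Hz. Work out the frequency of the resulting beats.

f_beat = |f₁ − f₂|.
|737.4 − 727.7| = 9.7 Hz.

9.7 Hz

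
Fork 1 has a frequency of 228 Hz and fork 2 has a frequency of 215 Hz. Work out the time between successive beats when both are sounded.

0.077 s

f_beat = |228 − 215| = 13 Hz.
Beat period T = 1 / f_beat = 1 / 13 s.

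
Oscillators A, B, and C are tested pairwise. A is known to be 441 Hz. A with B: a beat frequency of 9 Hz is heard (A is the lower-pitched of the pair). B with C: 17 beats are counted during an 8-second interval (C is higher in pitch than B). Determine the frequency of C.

B is above A, so f_B = 441 + 9 = 450 Hz.
B–C: Beat frequency = 17/8 = 2.125 Hz.
C is above B, so f_C = 450 + 2.125 = 452.125 Hz.

452.125 Hz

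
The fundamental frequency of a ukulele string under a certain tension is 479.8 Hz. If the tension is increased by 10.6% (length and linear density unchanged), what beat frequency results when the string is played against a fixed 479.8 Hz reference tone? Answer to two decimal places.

24.79 Hz

For a string, f ∝ √T, so the new frequency is 479.8·√1.106 = 504.5890 Hz.
f_beat = |504.5890 − 479.8| = 24.79 Hz.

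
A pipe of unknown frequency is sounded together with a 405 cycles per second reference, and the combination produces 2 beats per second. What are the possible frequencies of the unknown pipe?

403 Hz or 407 Hz

|f − 405| = 2, so f = 405 ± 2.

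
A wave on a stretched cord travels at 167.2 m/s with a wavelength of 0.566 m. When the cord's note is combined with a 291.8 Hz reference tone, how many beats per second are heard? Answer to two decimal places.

Source frequency f = v/λ = 167.2/0.566 = 295.4064 Hz.
f_beat = |295.4064 − 291.8| = 3.61 Hz.

3.61 Hz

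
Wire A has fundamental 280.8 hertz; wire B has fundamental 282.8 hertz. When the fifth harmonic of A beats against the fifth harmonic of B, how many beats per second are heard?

10.0 Hz

Fifth harmonic of the first: 5·280.8 = 1404.0 Hz.
Fifth harmonic of the second: 5·282.8 = 1414.0 Hz.
f_beat = |1404.0 − 1414.0| = 10.0 Hz.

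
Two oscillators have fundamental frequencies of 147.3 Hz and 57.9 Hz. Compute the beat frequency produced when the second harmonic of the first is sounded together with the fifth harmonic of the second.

5.1 Hz

Second harmonic of the first: 2·147.3 = 294.6 Hz.
Fifth harmonic of the second: 5·57.9 = 289.5 Hz.
f_beat = |294.6 − 289.5| = 5.1 Hz.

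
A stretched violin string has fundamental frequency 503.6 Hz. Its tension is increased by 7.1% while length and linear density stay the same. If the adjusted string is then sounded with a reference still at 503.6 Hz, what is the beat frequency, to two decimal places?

17.57 Hz

For a string, f ∝ √T, so the new frequency is 503.6·√1.071 = 521.1713 Hz.
f_beat = |521.1713 − 503.6| = 17.57 Hz.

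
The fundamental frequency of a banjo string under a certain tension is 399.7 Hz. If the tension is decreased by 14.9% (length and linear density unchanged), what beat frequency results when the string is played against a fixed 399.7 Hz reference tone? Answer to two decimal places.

For a string, f ∝ √T, so the new frequency is 399.7·√0.851 = 368.7219 Hz.
f_beat = |368.7219 − 399.7| = 30.98 Hz.

30.98 Hz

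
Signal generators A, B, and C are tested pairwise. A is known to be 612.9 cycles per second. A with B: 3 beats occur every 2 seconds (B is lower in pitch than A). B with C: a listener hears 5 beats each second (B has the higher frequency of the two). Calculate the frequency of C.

606.4 Hz

A–B: Beat frequency = 3/2 = 1.5 Hz.
B is below A, so f_B = 612.9 − 1.5 = 611.4 Hz.
C is below B, so f_C = 611.4 − 5 = 606.4 Hz.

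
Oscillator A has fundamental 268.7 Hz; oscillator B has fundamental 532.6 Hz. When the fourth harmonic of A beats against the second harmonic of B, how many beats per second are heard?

9.6 Hz

Fourth harmonic of the first: 4·268.7 = 1074.8 Hz.
Second harmonic of the second: 2·532.6 = 1065.2 Hz.
f_beat = |1074.8 − 1065.2| = 9.6 Hz.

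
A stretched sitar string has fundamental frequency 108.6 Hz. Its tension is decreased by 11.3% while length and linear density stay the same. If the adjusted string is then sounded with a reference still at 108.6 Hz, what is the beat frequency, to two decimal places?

6.32 Hz

For a string, f ∝ √T, so the new frequency is 108.6·√0.887 = 102.2802 Hz.
f_beat = |102.2802 − 108.6| = 6.32 Hz.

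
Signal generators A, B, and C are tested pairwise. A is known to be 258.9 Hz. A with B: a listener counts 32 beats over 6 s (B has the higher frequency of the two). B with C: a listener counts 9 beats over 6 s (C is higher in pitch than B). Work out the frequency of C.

A–B: Beat frequency = 32/6 = 5.3333 Hz.
B is above A, so f_B = 258.9 + 5.3333 = 264.2333 Hz.
B–C: Beat frequency = 9/6 = 1.5 Hz.
C is above B, so f_C = 264.2333 + 1.5 = 265.7333 Hz.

265.7333 Hz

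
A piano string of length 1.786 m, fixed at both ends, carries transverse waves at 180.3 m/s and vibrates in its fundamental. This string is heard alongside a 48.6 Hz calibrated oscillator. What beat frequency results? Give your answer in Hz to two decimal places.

For a string fixed at both ends, f_n = n·v/(2L) = 1·180.3/(2·1.786) = 50.4759 Hz.
f_beat = |50.4759 − 48.6| = 1.88 Hz.

1.88 Hz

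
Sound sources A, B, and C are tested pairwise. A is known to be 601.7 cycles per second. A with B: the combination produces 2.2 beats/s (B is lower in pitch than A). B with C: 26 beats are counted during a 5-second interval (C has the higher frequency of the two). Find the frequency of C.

604.7 Hz

B is below A, so f_B = 601.7 − 2.2 = 599.5 Hz.
B–C: Beat frequency = 26/5 = 5.2 Hz.
C is above B, so f_C = 599.5 + 5.2 = 604.7 Hz.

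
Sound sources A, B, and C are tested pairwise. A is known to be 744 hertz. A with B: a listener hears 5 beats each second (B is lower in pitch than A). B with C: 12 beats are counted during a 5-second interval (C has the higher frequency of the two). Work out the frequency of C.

B is below A, so f_B = 744 − 5 = 739 Hz.
B–C: Beat frequency = 12/5 = 2.4 Hz.
C is above B, so f_C = 739 + 2.4 = 741.4 Hz.

741.4 Hz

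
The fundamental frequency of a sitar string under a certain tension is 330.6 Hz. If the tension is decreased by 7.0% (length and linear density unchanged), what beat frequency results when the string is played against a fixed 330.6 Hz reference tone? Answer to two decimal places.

11.78 Hz

For a string, f ∝ √T, so the new frequency is 330.6·√0.930 = 318.8191 Hz.
f_beat = |318.8191 − 330.6| = 11.78 Hz.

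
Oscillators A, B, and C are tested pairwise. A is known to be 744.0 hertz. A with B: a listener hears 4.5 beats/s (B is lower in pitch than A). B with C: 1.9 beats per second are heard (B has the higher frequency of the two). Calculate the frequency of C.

B is below A, so f_B = 744.0 − 4.5 = 739.5 Hz.
C is below B, so f_C = 739.5 − 1.9 = 737.6 Hz.

737.6 Hz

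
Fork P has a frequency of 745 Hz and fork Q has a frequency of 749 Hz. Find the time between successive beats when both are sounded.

0.250 s

f_beat = |745 − 749| = 4 Hz.
Beat period T = 1 / f_beat = 1 / 4 s.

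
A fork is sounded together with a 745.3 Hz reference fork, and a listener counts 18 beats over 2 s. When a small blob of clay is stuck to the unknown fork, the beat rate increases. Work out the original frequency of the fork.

736.3 Hz

Beat frequency = 18/2 = 9 Hz.
|f − 745.3| = 9, so the fork was at either 736.3 Hz or 754.3 Hz.
Adding mass to a fork lowers its frequency; the adjustment lowers the fork's frequency.
The beat rate rose, so the adjustment moved the fork further from 745.3 Hz — it was already below the reference.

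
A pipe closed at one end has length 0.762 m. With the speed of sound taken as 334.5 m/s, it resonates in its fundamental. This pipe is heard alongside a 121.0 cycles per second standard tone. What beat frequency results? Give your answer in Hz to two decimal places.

Closed pipe (odd harmonics): f_n = n·v/(4L) = 1·334.5/(4·0.762) = 109.7441 Hz.
f_beat = |109.7441 − 121.0| = 11.26 Hz.

11.26 Hz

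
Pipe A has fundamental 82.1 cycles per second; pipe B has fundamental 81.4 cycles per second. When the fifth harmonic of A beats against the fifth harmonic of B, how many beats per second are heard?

3.5 Hz

Fifth harmonic of the first: 5·82.1 = 410.5 Hz.
Fifth harmonic of the second: 5·81.4 = 407.0 Hz.
f_beat = |410.5 − 407.0| = 3.5 Hz.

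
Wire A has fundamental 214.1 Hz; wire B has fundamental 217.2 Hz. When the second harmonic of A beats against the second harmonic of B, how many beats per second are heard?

Second harmonic of the first: 2·214.1 = 428.2 Hz.
Second harmonic of the second: 2·217.2 = 434.4 Hz.
f_beat = |428.2 − 434.4| = 6.2 Hz.

6.2 Hz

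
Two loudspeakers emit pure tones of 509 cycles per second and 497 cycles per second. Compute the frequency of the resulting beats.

The beat frequency equals the magnitude of the frequency difference.
|509 − 497| = 12 Hz.

12 Hz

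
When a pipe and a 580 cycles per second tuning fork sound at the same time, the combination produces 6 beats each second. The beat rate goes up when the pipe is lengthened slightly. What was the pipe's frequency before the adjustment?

574 Hz

|f − 580| = 6, so the pipe was at either 574 Hz or 586 Hz.
A longer pipe has a lower fundamental; the adjustment lowers the pipe's frequency.
The beat rate rose, so the adjustment moved the pipe further from 580 Hz — it was already below the reference.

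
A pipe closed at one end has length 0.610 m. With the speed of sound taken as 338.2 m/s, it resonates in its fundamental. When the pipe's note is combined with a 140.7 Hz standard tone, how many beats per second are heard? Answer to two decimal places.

2.09 Hz

Closed pipe (odd harmonics): f_n = n·v/(4L) = 1·338.2/(4·0.610) = 138.6066 Hz.
f_beat = |138.6066 − 140.7| = 2.09 Hz.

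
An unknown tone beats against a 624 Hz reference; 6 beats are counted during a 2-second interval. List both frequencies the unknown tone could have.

621 Hz or 627 Hz

Beat frequency = 6/2 = 3 Hz.
|f − 624| = 3, so f = 624 ± 3.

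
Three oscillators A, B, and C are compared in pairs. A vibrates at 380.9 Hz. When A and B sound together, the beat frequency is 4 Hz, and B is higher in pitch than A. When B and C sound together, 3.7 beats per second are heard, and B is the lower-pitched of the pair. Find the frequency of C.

388.6 Hz

B is above A, so f_B = 380.9 + 4 = 384.9 Hz.
C is above B, so f_C = 384.9 + 3.7 = 388.6 Hz.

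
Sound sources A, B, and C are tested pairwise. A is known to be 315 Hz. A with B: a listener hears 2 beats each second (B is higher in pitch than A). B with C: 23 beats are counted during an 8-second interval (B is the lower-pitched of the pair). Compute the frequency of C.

B is above A, so f_B = 315 + 2 = 317 Hz.
B–C: Beat frequency = 23/8 = 2.875 Hz.
C is above B, so f_C = 317 + 2.875 = 319.875 Hz.

319.875 Hz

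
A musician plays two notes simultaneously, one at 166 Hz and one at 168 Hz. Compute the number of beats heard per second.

2 Hz

Beats arise from superposition of two nearby frequencies; the beat rate is |f₁ − f₂|.
|166 − 168| = 2 Hz.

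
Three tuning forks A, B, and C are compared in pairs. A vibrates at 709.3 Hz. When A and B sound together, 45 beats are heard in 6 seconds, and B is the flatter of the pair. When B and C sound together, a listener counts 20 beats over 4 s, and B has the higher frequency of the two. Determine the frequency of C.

696.8 Hz

A–B: Beat frequency = 45/6 = 7.5 Hz.
B is below A, so f_B = 709.3 − 7.5 = 701.8 Hz.
B–C: Beat frequency = 20/4 = 5 Hz.
C is below B, so f_C = 701.8 − 5 = 696.8 Hz.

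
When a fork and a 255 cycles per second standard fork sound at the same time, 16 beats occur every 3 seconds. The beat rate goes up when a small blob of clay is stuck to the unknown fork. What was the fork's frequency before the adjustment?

249.6667 Hz

Beat frequency = 16/3 = 5.3333 Hz.
|f − 255| = 5.3333, so the fork was at either 249.6667 Hz or 260.3333 Hz.
Adding mass to a fork lowers its frequency; the adjustment lowers the fork's frequency.
The beat rate rose, so the adjustment moved the fork further from 255 Hz — it was already below the reference.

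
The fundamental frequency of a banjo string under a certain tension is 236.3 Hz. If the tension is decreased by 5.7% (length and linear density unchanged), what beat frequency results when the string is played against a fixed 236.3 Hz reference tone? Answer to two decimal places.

6.83 Hz

For a string, f ∝ √T, so the new frequency is 236.3·√0.943 = 229.4666 Hz.
f_beat = |229.4666 − 236.3| = 6.83 Hz.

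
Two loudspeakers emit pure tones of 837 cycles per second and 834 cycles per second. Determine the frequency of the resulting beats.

3 Hz

f_beat = |f₁ − f₂|.
|837 − 834| = 3 Hz.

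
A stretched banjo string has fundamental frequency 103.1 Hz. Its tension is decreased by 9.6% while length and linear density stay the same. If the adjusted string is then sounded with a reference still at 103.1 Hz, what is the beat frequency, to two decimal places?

For a string, f ∝ √T, so the new frequency is 103.1·√0.904 = 98.0264 Hz.
f_beat = |98.0264 − 103.1| = 5.07 Hz.

5.07 Hz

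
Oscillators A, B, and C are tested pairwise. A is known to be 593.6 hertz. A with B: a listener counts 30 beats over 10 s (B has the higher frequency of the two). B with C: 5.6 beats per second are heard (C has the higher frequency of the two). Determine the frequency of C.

602.2 Hz

A–B: Beat frequency = 30/10 = 3 Hz.
B is above A, so f_B = 593.6 + 3 = 596.6 Hz.
C is above B, so f_C = 596.6 + 5.6 = 602.2 Hz.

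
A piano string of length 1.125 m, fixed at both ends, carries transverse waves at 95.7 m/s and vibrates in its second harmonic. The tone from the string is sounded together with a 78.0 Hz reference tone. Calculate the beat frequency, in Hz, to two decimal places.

7.07 Hz

For a string fixed at both ends, f_n = n·v/(2L) = 2·95.7/(2·1.125) = 85.0667 Hz.
f_beat = |85.0667 − 78.0| = 7.07 Hz.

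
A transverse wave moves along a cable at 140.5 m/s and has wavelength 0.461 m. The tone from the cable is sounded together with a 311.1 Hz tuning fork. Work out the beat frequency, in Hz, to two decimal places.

Source frequency f = v/λ = 140.5/0.461 = 304.7722 Hz.
f_beat = |304.7722 − 311.1| = 6.33 Hz.

6.33 Hz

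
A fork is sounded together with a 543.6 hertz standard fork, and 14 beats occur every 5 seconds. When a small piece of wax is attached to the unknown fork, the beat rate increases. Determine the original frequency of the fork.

540.8 Hz

Beat frequency = 14/5 = 2.8 Hz.
|f − 543.6| = 2.8, so the fork was at either 540.8 Hz or 546.4 Hz.
Loading a fork with wax lowers its frequency; the adjustment lowers the fork's frequency.
The beat rate rose, so the adjustment moved the fork further from 543.6 Hz — it was already below the reference.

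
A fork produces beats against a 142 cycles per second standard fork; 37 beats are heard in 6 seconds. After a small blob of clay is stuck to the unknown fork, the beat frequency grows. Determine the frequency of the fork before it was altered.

Beat frequency = 37/6 = 6.1667 Hz.
|f − 142| = 6.1667, so the fork was at either 135.8333 Hz or 148.1667 Hz.
Adding mass to a fork lowers its frequency; the adjustment lowers the fork's frequency.
The beat rate rose, so the adjustment moved the fork further from 142 Hz — it was already below the reference.

135.8333 Hz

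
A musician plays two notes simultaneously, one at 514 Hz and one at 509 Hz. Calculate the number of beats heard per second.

5 Hz

The beat frequency equals the magnitude of the frequency difference.
|514 − 509| = 5 Hz.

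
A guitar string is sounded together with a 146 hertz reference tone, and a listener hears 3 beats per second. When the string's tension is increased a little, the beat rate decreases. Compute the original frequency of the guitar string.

143 Hz

|f − 146| = 3, so the guitar string was at either 143 Hz or 149 Hz.
Higher tension means higher frequency; the adjustment raises the guitar string's frequency.
The beat rate fell, so the adjustment moved the guitar string toward 146 Hz — it must have started below the reference.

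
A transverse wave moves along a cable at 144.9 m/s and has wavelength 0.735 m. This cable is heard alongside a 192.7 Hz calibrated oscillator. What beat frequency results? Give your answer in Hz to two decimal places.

Source frequency f = v/λ = 144.9/0.735 = 197.1429 Hz.
f_beat = |197.1429 − 192.7| = 4.44 Hz.

4.44 Hz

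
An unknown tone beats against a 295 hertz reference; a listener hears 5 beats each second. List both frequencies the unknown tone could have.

|f − 295| = 5, so f = 295 ± 5.

290 Hz or 300 Hz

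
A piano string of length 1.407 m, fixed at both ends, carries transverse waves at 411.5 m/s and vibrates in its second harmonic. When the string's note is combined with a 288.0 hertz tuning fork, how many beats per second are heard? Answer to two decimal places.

For a string fixed at both ends, f_n = n·v/(2L) = 2·411.5/(2·1.407) = 292.4662 Hz.
f_beat = |292.4662 − 288.0| = 4.47 Hz.

4.47 Hz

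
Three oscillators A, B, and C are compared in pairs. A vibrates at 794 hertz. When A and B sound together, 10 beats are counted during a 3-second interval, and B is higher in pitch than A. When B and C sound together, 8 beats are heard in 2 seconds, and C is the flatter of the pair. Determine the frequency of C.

A–B: Beat frequency = 10/3 = 3.3333 Hz.
B is above A, so f_B = 794 + 3.3333 = 797.3333 Hz.
B–C: Beat frequency = 8/2 = 4 Hz.
C is below B, so f_C = 797.3333 − 4 = 793.3333 Hz.

793.3333 Hz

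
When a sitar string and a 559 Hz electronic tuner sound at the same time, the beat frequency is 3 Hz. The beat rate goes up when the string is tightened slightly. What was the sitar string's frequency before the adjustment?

|f − 559| = 3, so the sitar string was at either 556 Hz or 562 Hz.
Increasing tension raises a string's frequency; the adjustment raises the sitar string's frequency.
The beat rate rose, so the adjustment moved the sitar string further from 559 Hz — it was already above the reference.

562 Hz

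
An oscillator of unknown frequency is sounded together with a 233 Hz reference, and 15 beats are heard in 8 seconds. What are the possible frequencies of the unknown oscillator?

Beat frequency = 15/8 = 1.875 Hz.
|f − 233| = 1.875, so f = 233 ± 1.875.

231.125 Hz or 234.875 Hz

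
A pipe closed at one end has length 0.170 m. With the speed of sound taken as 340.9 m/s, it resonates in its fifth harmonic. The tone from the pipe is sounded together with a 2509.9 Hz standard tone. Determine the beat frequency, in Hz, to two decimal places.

3.28 Hz

Closed pipe (odd harmonics): f_n = n·v/(4L) = 5·340.9/(4·0.170) = 2506.6176 Hz.
f_beat = |2506.6176 − 2509.9| = 3.28 Hz.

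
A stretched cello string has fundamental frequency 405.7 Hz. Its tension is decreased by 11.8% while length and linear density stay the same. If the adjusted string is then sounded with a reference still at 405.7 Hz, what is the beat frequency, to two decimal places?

For a string, f ∝ √T, so the new frequency is 405.7·√0.882 = 381.0126 Hz.
f_beat = |381.0126 − 405.7| = 24.69 Hz.

24.69 Hz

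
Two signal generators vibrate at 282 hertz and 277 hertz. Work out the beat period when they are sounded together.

f_beat = |282 − 277| = 5 Hz.
Beat period T = 1 / f_beat = 1 / 5 s.

0.200 s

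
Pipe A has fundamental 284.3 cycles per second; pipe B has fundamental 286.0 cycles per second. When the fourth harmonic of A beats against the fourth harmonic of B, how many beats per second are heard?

6.8 Hz

Fourth harmonic of the first: 4·284.3 = 1137.2 Hz.
Fourth harmonic of the second: 4·286.0 = 1144.0 Hz.
f_beat = |1137.2 − 1144.0| = 6.8 Hz.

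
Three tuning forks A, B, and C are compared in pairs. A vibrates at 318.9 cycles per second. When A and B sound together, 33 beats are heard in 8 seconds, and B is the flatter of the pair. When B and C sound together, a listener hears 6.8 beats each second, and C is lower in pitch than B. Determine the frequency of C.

307.975 Hz

A–B: Beat frequency = 33/8 = 4.125 Hz.
B is below A, so f_B = 318.9 − 4.125 = 314.775 Hz.
C is below B, so f_C = 314.775 − 6.8 = 307.975 Hz.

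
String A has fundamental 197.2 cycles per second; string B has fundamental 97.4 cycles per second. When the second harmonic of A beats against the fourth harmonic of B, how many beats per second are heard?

Second harmonic of the first: 2·197.2 = 394.4 Hz.
Fourth harmonic of the second: 4·97.4 = 389.6 Hz.
f_beat = |394.4 − 389.6| = 4.8 Hz.

4.8 Hz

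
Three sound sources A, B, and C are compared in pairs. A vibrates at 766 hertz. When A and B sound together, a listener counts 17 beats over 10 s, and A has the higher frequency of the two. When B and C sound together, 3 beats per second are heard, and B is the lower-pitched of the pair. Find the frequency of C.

767.3 Hz

A–B: Beat frequency = 17/10 = 1.7 Hz.
B is below A, so f_B = 766 − 1.7 = 764.3 Hz.
C is above B, so f_C = 764.3 + 3 = 767.3 Hz.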